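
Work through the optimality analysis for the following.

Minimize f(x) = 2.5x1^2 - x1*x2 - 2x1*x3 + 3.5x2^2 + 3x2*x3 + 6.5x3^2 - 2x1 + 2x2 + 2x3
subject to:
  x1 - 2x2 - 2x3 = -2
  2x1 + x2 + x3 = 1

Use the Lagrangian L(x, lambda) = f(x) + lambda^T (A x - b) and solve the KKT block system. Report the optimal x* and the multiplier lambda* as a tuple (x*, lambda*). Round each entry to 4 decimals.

Form the Lagrangian:
  L(x, lambda) = (1/2) x^T Q x + c^T x + lambda^T (A x - b)
Stationarity (grad_x L = 0): Q x + c + A^T lambda = 0.
Primal feasibility: A x = b.

This gives the KKT block system:
  [ Q   A^T ] [ x     ]   [-c ]
  [ A    0  ] [ lambda ] = [ b ]

Solving the linear system:
  x*      = (0, 0.7143, 0.2857)
  lambda* = (3.8, -0.2571)
  f(x*)   = 4.9286

x* = (0, 0.7143, 0.2857), lambda* = (3.8, -0.2571)


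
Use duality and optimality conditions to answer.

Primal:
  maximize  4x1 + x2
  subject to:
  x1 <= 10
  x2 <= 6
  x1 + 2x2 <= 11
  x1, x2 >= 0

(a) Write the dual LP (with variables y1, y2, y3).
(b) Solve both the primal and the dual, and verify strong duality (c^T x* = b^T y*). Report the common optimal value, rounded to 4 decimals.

The standard primal-dual pair for 'max c^T x s.t. A x <= b, x >= 0' is:
  Dual:  min b^T y  s.t.  A^T y >= c,  y >= 0.

So the dual LP is:
  minimize  10y1 + 6y2 + 11y3
  subject to:
    y1 + y3 >= 4
    y2 + 2y3 >= 1
    y1, y2, y3 >= 0

Solving the primal: x* = (10, 0.5).
  primal value c^T x* = 40.5.
Solving the dual: y* = (3.5, 0, 0.5).
  dual value b^T y* = 40.5.
Strong duality: c^T x* = b^T y*. Confirmed.

40.5


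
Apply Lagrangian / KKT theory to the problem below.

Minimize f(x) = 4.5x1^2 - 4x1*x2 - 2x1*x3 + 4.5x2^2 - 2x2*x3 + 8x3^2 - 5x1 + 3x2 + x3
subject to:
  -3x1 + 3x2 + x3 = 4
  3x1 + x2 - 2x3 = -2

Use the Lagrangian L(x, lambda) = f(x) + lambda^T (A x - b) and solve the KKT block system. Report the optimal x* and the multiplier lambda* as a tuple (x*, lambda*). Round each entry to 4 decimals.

Form the Lagrangian:
  L(x, lambda) = (1/2) x^T Q x + c^T x + lambda^T (A x - b)
Stationarity (grad_x L = 0): Q x + c + A^T lambda = 0.
Primal feasibility: A x = b.

This gives the KKT block system:
  [ Q   A^T ] [ x     ]   [-c ]
  [ A    0  ] [ lambda ] = [ b ]

Solving the linear system:
  x*      = (-0.6758, 0.5675, 0.27)
  lambda* = (-3.7254, 0.9054)
  f(x*)   = 11.0321

x* = (-0.6758, 0.5675, 0.27), lambda* = (-3.7254, 0.9054)


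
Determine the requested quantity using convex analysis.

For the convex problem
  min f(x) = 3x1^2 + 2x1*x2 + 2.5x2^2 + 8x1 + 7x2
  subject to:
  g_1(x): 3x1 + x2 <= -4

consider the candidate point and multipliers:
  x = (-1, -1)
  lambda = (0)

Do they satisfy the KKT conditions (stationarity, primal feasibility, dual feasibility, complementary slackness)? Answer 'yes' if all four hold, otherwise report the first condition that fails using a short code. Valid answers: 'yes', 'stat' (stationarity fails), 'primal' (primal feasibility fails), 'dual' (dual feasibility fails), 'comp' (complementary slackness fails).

Gradient of f: grad f(x) = Q x + c = (0, 0)
Constraint values g_i(x) = a_i^T x - b_i:
  g_1((-1, -1)) = 0
Stationarity residual: grad f(x) + sum_i lambda_i a_i = (0, 0)
  -> stationarity OK
Primal feasibility (all g_i <= 0): OK
Dual feasibility (all lambda_i >= 0): OK
Complementary slackness (lambda_i * g_i(x) = 0 for all i): OK

Verdict: yes, KKT holds.

yes


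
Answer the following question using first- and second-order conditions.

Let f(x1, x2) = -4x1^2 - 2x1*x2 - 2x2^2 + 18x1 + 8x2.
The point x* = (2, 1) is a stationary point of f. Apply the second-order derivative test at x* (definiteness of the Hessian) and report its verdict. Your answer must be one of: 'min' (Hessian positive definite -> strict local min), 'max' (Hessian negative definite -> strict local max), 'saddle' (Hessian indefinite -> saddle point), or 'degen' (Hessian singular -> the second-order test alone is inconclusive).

Compute the Hessian H = grad^2 f:
  H = [[-8, -2], [-2, -4]]
Verify stationarity: grad f(x*) = H x* + g = (0, 0).
Eigenvalues of H: -8.8284, -3.1716.
Both eigenvalues < 0, so H is negative definite -> x* is a strict local max.

max


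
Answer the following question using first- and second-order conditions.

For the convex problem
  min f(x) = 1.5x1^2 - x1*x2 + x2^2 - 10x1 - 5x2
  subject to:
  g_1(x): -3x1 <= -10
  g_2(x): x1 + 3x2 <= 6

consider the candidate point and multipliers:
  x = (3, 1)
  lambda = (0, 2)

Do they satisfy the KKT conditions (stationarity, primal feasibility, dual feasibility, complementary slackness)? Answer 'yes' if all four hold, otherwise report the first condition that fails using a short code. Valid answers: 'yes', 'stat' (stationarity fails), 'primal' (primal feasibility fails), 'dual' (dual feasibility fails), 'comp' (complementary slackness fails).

Gradient of f: grad f(x) = Q x + c = (-2, -6)
Constraint values g_i(x) = a_i^T x - b_i:
  g_1((3, 1)) = 1
  g_2((3, 1)) = 0
Stationarity residual: grad f(x) + sum_i lambda_i a_i = (0, 0)
  -> stationarity OK
Primal feasibility (all g_i <= 0): FAILS
Dual feasibility (all lambda_i >= 0): OK
Complementary slackness (lambda_i * g_i(x) = 0 for all i): OK

Verdict: the first failing condition is primal_feasibility -> primal.

primal


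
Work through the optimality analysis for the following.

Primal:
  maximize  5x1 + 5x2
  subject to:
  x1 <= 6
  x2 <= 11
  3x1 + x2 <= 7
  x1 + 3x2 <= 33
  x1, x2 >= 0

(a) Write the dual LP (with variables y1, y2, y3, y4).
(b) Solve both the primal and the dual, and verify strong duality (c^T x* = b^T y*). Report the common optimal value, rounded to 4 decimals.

The standard primal-dual pair for 'max c^T x s.t. A x <= b, x >= 0' is:
  Dual:  min b^T y  s.t.  A^T y >= c,  y >= 0.

So the dual LP is:
  minimize  6y1 + 11y2 + 7y3 + 33y4
  subject to:
    y1 + 3y3 + y4 >= 5
    y2 + y3 + 3y4 >= 5
    y1, y2, y3, y4 >= 0

Solving the primal: x* = (0, 7).
  primal value c^T x* = 35.
Solving the dual: y* = (0, 0, 5, 0).
  dual value b^T y* = 35.
Strong duality: c^T x* = b^T y*. Confirmed.

35


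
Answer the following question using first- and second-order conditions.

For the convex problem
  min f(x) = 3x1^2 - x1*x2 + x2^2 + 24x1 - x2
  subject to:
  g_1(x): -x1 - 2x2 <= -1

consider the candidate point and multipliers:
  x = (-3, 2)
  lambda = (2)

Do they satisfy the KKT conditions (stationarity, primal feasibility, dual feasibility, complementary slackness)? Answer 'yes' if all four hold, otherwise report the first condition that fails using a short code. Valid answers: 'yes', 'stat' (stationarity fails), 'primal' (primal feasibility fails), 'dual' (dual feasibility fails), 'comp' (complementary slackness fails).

Gradient of f: grad f(x) = Q x + c = (4, 6)
Constraint values g_i(x) = a_i^T x - b_i:
  g_1((-3, 2)) = 0
Stationarity residual: grad f(x) + sum_i lambda_i a_i = (2, 2)
  -> stationarity FAILS
Primal feasibility (all g_i <= 0): OK
Dual feasibility (all lambda_i >= 0): OK
Complementary slackness (lambda_i * g_i(x) = 0 for all i): OK

Verdict: the first failing condition is stationarity -> stat.

stat


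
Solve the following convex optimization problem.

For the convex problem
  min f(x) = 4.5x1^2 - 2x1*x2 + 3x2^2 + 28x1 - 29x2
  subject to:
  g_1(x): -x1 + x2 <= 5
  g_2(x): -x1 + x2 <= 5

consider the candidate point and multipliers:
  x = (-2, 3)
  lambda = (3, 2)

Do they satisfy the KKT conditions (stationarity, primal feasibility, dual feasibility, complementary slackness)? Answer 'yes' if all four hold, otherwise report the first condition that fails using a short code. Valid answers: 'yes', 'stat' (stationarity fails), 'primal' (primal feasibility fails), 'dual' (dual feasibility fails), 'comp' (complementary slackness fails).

Gradient of f: grad f(x) = Q x + c = (4, -7)
Constraint values g_i(x) = a_i^T x - b_i:
  g_1((-2, 3)) = 0
  g_2((-2, 3)) = 0
Stationarity residual: grad f(x) + sum_i lambda_i a_i = (-1, -2)
  -> stationarity FAILS
Primal feasibility (all g_i <= 0): OK
Dual feasibility (all lambda_i >= 0): OK
Complementary slackness (lambda_i * g_i(x) = 0 for all i): OK

Verdict: the first failing condition is stationarity -> stat.

stat


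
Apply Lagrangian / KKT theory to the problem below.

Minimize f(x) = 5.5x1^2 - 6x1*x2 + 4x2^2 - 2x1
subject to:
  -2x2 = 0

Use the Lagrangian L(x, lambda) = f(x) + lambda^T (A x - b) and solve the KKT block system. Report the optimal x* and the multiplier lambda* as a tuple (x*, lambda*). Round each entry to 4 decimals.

Form the Lagrangian:
  L(x, lambda) = (1/2) x^T Q x + c^T x + lambda^T (A x - b)
Stationarity (grad_x L = 0): Q x + c + A^T lambda = 0.
Primal feasibility: A x = b.

This gives the KKT block system:
  [ Q   A^T ] [ x     ]   [-c ]
  [ A    0  ] [ lambda ] = [ b ]

Solving the linear system:
  x*      = (0.1818, 0)
  lambda* = (-0.5455)
  f(x*)   = -0.1818

x* = (0.1818, 0), lambda* = (-0.5455)


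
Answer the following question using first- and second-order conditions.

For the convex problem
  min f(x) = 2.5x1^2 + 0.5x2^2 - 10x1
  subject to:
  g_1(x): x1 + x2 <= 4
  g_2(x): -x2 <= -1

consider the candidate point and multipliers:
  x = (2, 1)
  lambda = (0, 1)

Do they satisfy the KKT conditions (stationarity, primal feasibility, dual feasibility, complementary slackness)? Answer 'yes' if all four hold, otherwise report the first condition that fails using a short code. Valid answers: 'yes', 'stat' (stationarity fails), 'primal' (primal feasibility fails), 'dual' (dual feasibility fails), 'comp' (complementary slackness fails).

Gradient of f: grad f(x) = Q x + c = (0, 1)
Constraint values g_i(x) = a_i^T x - b_i:
  g_1((2, 1)) = -1
  g_2((2, 1)) = 0
Stationarity residual: grad f(x) + sum_i lambda_i a_i = (0, 0)
  -> stationarity OK
Primal feasibility (all g_i <= 0): OK
Dual feasibility (all lambda_i >= 0): OK
Complementary slackness (lambda_i * g_i(x) = 0 for all i): OK

Verdict: yes, KKT holds.

yes


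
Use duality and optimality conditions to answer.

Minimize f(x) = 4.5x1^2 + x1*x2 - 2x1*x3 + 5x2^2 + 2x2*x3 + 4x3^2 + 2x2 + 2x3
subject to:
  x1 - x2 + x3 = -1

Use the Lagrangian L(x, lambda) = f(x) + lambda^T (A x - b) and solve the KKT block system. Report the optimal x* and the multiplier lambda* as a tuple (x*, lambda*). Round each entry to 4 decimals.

Form the Lagrangian:
  L(x, lambda) = (1/2) x^T Q x + c^T x + lambda^T (A x - b)
Stationarity (grad_x L = 0): Q x + c + A^T lambda = 0.
Primal feasibility: A x = b.

This gives the KKT block system:
  [ Q   A^T ] [ x     ]   [-c ]
  [ A    0  ] [ lambda ] = [ b ]

Solving the linear system:
  x*      = (-0.3226, 0.1114, -0.566)
  lambda* = (1.6598)
  f(x*)   = 0.3754

x* = (-0.3226, 0.1114, -0.566), lambda* = (1.6598)


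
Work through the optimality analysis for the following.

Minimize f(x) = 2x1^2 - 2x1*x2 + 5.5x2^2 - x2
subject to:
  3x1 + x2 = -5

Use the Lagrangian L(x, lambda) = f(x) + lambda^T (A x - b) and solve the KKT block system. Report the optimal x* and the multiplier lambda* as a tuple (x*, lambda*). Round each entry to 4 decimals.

Form the Lagrangian:
  L(x, lambda) = (1/2) x^T Q x + c^T x + lambda^T (A x - b)
Stationarity (grad_x L = 0): Q x + c + A^T lambda = 0.
Primal feasibility: A x = b.

This gives the KKT block system:
  [ Q   A^T ] [ x     ]   [-c ]
  [ A    0  ] [ lambda ] = [ b ]

Solving the linear system:
  x*      = (-1.5478, -0.3565)
  lambda* = (1.8261)
  f(x*)   = 4.7435

x* = (-1.5478, -0.3565), lambda* = (1.8261)


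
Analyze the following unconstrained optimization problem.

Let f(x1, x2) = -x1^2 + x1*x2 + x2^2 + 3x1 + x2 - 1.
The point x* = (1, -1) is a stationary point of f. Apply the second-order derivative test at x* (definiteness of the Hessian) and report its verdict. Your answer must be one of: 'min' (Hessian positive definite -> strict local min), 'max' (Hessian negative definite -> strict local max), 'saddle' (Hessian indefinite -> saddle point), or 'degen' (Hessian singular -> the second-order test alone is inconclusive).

Compute the Hessian H = grad^2 f:
  H = [[-2, 1], [1, 2]]
Verify stationarity: grad f(x*) = H x* + g = (0, 0).
Eigenvalues of H: -2.2361, 2.2361.
Eigenvalues have mixed signs, so H is indefinite -> x* is a saddle point.

saddle


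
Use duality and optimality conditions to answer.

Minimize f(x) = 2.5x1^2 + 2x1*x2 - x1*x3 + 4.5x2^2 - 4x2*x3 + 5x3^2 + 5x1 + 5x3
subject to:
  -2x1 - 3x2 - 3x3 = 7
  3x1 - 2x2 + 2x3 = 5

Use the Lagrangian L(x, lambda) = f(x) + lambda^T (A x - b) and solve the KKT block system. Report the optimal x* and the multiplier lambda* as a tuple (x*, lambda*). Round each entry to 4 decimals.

Form the Lagrangian:
  L(x, lambda) = (1/2) x^T Q x + c^T x + lambda^T (A x - b)
Stationarity (grad_x L = 0): Q x + c + A^T lambda = 0.
Primal feasibility: A x = b.

This gives the KKT block system:
  [ Q   A^T ] [ x     ]   [-c ]
  [ A    0  ] [ lambda ] = [ b ]

Solving the linear system:
  x*      = (1.0065, -1.9973, -1.007)
  lambda* = (-1.6704, -3.4618)
  f(x*)   = 14.4995

x* = (1.0065, -1.9973, -1.007), lambda* = (-1.6704, -3.4618)


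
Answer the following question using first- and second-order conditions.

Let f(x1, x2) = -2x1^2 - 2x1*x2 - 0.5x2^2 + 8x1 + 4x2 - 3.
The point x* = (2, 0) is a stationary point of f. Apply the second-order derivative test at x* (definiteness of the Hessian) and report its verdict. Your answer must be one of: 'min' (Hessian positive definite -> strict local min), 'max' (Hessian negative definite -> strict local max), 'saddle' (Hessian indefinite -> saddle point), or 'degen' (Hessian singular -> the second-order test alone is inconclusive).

Compute the Hessian H = grad^2 f:
  H = [[-4, -2], [-2, -1]]
Verify stationarity: grad f(x*) = H x* + g = (0, 0).
Eigenvalues of H: -5, 0.
H has a zero eigenvalue (singular; negative semidefinite but not definite), so H is neither positive definite, negative definite, nor indefinite. The second-order test alone is inconclusive -> degen.
(Indeed, f is constant along the null direction of H through x*, so x* is not a strict local extremum.)

degen


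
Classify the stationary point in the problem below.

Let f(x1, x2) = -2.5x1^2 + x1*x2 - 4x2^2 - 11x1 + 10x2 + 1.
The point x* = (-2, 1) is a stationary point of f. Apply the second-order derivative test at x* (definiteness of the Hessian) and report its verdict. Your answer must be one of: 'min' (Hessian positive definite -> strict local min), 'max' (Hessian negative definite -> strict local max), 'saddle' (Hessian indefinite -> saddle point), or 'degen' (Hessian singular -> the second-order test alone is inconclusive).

Compute the Hessian H = grad^2 f:
  H = [[-5, 1], [1, -8]]
Verify stationarity: grad f(x*) = H x* + g = (0, 0).
Eigenvalues of H: -8.3028, -4.6972.
Both eigenvalues < 0, so H is negative definite -> x* is a strict local max.

max


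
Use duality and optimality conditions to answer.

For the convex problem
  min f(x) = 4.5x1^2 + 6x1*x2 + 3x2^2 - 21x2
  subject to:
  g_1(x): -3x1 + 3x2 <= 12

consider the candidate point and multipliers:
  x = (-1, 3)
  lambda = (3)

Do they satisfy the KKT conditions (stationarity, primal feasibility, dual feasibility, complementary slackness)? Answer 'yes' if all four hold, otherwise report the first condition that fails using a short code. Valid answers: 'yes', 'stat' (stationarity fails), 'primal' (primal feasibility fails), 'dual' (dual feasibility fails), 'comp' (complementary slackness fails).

Gradient of f: grad f(x) = Q x + c = (9, -9)
Constraint values g_i(x) = a_i^T x - b_i:
  g_1((-1, 3)) = 0
Stationarity residual: grad f(x) + sum_i lambda_i a_i = (0, 0)
  -> stationarity OK
Primal feasibility (all g_i <= 0): OK
Dual feasibility (all lambda_i >= 0): OK
Complementary slackness (lambda_i * g_i(x) = 0 for all i): OK

Verdict: yes, KKT holds.

yes


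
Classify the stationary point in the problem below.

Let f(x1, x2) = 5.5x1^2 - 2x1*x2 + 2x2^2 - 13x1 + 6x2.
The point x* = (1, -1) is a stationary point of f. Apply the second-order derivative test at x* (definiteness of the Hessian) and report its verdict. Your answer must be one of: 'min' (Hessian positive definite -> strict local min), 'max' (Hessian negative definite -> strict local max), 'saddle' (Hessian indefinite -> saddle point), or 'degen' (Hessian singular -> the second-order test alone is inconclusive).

Compute the Hessian H = grad^2 f:
  H = [[11, -2], [-2, 4]]
Verify stationarity: grad f(x*) = H x* + g = (0, 0).
Eigenvalues of H: 3.4689, 11.5311.
Both eigenvalues > 0, so H is positive definite -> x* is a strict local min.

min


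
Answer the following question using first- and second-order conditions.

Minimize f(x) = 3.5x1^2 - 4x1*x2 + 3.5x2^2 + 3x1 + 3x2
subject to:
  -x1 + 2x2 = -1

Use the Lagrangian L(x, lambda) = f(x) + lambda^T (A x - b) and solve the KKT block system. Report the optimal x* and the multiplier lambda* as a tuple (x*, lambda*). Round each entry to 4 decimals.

Form the Lagrangian:
  L(x, lambda) = (1/2) x^T Q x + c^T x + lambda^T (A x - b)
Stationarity (grad_x L = 0): Q x + c + A^T lambda = 0.
Primal feasibility: A x = b.

This gives the KKT block system:
  [ Q   A^T ] [ x     ]   [-c ]
  [ A    0  ] [ lambda ] = [ b ]

Solving the linear system:
  x*      = (-1, -1)
  lambda* = (0)
  f(x*)   = -3

x* = (-1, -1), lambda* = (0)


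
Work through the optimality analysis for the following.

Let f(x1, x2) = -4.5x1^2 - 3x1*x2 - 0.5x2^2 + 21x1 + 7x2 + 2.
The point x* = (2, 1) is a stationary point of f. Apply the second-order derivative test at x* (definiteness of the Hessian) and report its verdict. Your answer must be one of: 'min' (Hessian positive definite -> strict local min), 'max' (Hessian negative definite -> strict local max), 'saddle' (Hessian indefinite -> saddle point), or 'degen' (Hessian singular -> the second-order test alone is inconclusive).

Compute the Hessian H = grad^2 f:
  H = [[-9, -3], [-3, -1]]
Verify stationarity: grad f(x*) = H x* + g = (0, 0).
Eigenvalues of H: -10, 0.
H has a zero eigenvalue (singular; negative semidefinite but not definite), so H is neither positive definite, negative definite, nor indefinite. The second-order test alone is inconclusive -> degen.
(Indeed, f is constant along the null direction of H through x*, so x* is not a strict local extremum.)

degen


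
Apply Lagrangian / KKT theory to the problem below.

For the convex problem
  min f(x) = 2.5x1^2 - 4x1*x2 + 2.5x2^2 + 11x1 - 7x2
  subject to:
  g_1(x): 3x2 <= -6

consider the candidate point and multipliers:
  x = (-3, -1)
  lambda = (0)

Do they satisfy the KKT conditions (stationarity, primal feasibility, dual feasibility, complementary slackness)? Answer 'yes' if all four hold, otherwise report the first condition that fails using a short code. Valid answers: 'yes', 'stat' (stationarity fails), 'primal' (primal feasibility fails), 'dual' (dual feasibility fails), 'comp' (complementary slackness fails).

Gradient of f: grad f(x) = Q x + c = (0, 0)
Constraint values g_i(x) = a_i^T x - b_i:
  g_1((-3, -1)) = 3
Stationarity residual: grad f(x) + sum_i lambda_i a_i = (0, 0)
  -> stationarity OK
Primal feasibility (all g_i <= 0): FAILS
Dual feasibility (all lambda_i >= 0): OK
Complementary slackness (lambda_i * g_i(x) = 0 for all i): OK

Verdict: the first failing condition is primal_feasibility -> primal.

primal


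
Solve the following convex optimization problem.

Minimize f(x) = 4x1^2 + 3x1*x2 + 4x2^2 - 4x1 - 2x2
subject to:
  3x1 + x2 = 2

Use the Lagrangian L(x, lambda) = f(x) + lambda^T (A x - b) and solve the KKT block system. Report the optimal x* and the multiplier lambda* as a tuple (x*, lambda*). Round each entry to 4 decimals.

Form the Lagrangian:
  L(x, lambda) = (1/2) x^T Q x + c^T x + lambda^T (A x - b)
Stationarity (grad_x L = 0): Q x + c + A^T lambda = 0.
Primal feasibility: A x = b.

This gives the KKT block system:
  [ Q   A^T ] [ x     ]   [-c ]
  [ A    0  ] [ lambda ] = [ b ]

Solving the linear system:
  x*      = (0.6452, 0.0645)
  lambda* = (-0.4516)
  f(x*)   = -0.9032

x* = (0.6452, 0.0645), lambda* = (-0.4516)


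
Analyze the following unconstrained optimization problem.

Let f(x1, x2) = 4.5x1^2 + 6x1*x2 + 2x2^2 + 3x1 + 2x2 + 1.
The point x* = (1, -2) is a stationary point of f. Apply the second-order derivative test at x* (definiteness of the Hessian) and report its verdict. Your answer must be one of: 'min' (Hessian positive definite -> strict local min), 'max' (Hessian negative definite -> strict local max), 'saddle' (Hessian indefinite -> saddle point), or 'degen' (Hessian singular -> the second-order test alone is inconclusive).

Compute the Hessian H = grad^2 f:
  H = [[9, 6], [6, 4]]
Verify stationarity: grad f(x*) = H x* + g = (0, 0).
Eigenvalues of H: 0, 13.
H has a zero eigenvalue (singular; positive semidefinite but not definite), so H is neither positive definite, negative definite, nor indefinite. The second-order test alone is inconclusive -> degen.
(Indeed, f is constant along the null direction of H through x*, so x* is not a strict local extremum.)

degen


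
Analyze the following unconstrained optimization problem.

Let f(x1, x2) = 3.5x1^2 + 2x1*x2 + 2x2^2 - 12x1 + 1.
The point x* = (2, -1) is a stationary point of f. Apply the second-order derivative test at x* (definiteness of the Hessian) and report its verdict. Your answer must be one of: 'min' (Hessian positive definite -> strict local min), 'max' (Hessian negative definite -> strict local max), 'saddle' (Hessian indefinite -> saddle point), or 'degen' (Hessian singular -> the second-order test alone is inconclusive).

Compute the Hessian H = grad^2 f:
  H = [[7, 2], [2, 4]]
Verify stationarity: grad f(x*) = H x* + g = (0, 0).
Eigenvalues of H: 3, 8.
Both eigenvalues > 0, so H is positive definite -> x* is a strict local min.

min


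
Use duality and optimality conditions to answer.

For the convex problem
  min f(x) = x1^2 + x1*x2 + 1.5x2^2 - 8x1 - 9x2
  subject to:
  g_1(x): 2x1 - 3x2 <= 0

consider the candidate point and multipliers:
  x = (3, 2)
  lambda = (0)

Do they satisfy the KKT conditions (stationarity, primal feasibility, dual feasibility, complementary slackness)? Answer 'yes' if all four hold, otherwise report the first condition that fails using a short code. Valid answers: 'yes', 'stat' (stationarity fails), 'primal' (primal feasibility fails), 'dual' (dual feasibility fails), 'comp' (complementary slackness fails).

Gradient of f: grad f(x) = Q x + c = (0, 0)
Constraint values g_i(x) = a_i^T x - b_i:
  g_1((3, 2)) = 0
Stationarity residual: grad f(x) + sum_i lambda_i a_i = (0, 0)
  -> stationarity OK
Primal feasibility (all g_i <= 0): OK
Dual feasibility (all lambda_i >= 0): OK
Complementary slackness (lambda_i * g_i(x) = 0 for all i): OK

Verdict: yes, KKT holds.

yes


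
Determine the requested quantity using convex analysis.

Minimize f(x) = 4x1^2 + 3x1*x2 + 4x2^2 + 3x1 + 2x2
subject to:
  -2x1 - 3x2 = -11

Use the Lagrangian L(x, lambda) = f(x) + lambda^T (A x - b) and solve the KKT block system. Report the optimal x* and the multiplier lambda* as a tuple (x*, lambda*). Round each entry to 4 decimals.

Form the Lagrangian:
  L(x, lambda) = (1/2) x^T Q x + c^T x + lambda^T (A x - b)
Stationarity (grad_x L = 0): Q x + c + A^T lambda = 0.
Primal feasibility: A x = b.

This gives the KKT block system:
  [ Q   A^T ] [ x     ]   [-c ]
  [ A    0  ] [ lambda ] = [ b ]

Solving the linear system:
  x*      = (0.9118, 3.0588)
  lambda* = (9.7353)
  f(x*)   = 57.9706

x* = (0.9118, 3.0588), lambda* = (9.7353)


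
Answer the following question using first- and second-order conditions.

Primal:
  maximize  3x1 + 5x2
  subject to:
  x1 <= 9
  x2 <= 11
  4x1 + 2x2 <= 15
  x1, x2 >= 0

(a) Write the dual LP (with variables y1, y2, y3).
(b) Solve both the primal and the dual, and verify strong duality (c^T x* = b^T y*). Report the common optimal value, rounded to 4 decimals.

The standard primal-dual pair for 'max c^T x s.t. A x <= b, x >= 0' is:
  Dual:  min b^T y  s.t.  A^T y >= c,  y >= 0.

So the dual LP is:
  minimize  9y1 + 11y2 + 15y3
  subject to:
    y1 + 4y3 >= 3
    y2 + 2y3 >= 5
    y1, y2, y3 >= 0

Solving the primal: x* = (0, 7.5).
  primal value c^T x* = 37.5.
Solving the dual: y* = (0, 0, 2.5).
  dual value b^T y* = 37.5.
Strong duality: c^T x* = b^T y*. Confirmed.

37.5


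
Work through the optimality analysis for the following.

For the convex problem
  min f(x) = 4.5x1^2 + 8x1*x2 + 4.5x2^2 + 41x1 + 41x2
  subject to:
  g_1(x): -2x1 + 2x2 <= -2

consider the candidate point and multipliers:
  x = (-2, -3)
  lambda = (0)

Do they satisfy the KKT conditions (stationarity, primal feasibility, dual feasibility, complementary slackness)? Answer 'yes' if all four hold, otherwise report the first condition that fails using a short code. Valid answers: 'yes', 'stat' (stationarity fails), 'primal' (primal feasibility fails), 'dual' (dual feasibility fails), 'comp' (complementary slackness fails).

Gradient of f: grad f(x) = Q x + c = (-1, -2)
Constraint values g_i(x) = a_i^T x - b_i:
  g_1((-2, -3)) = 0
Stationarity residual: grad f(x) + sum_i lambda_i a_i = (-1, -2)
  -> stationarity FAILS
Primal feasibility (all g_i <= 0): OK
Dual feasibility (all lambda_i >= 0): OK
Complementary slackness (lambda_i * g_i(x) = 0 for all i): OK

Verdict: the first failing condition is stationarity -> stat.

stat


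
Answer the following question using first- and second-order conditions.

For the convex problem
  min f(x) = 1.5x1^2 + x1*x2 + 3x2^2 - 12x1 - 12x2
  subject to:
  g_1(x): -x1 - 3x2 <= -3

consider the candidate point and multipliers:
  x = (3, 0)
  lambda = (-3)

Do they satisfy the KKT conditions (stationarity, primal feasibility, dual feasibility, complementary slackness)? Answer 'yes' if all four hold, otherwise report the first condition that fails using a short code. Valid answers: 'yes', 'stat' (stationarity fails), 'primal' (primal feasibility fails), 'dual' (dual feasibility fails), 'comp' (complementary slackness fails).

Gradient of f: grad f(x) = Q x + c = (-3, -9)
Constraint values g_i(x) = a_i^T x - b_i:
  g_1((3, 0)) = 0
Stationarity residual: grad f(x) + sum_i lambda_i a_i = (0, 0)
  -> stationarity OK
Primal feasibility (all g_i <= 0): OK
Dual feasibility (all lambda_i >= 0): FAILS
Complementary slackness (lambda_i * g_i(x) = 0 for all i): OK

Verdict: the first failing condition is dual_feasibility -> dual.

dual


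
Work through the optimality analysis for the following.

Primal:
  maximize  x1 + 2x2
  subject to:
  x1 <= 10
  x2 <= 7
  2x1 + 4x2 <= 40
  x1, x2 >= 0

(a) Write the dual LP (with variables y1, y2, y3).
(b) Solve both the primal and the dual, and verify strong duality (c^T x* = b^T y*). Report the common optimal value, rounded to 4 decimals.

The standard primal-dual pair for 'max c^T x s.t. A x <= b, x >= 0' is:
  Dual:  min b^T y  s.t.  A^T y >= c,  y >= 0.

So the dual LP is:
  minimize  10y1 + 7y2 + 40y3
  subject to:
    y1 + 2y3 >= 1
    y2 + 4y3 >= 2
    y1, y2, y3 >= 0

Solving the primal: x* = (6, 7).
  primal value c^T x* = 20.
Solving the dual: y* = (0, 0, 0.5).
  dual value b^T y* = 20.
Strong duality: c^T x* = b^T y*. Confirmed.

20


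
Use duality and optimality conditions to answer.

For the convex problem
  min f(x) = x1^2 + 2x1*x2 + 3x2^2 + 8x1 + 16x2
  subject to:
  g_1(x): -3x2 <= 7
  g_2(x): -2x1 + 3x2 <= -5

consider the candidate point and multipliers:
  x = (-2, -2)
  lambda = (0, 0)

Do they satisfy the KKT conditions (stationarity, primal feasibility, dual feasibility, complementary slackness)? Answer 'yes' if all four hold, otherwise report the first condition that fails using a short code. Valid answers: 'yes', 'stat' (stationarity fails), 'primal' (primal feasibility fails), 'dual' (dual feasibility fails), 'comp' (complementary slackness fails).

Gradient of f: grad f(x) = Q x + c = (0, 0)
Constraint values g_i(x) = a_i^T x - b_i:
  g_1((-2, -2)) = -1
  g_2((-2, -2)) = 3
Stationarity residual: grad f(x) + sum_i lambda_i a_i = (0, 0)
  -> stationarity OK
Primal feasibility (all g_i <= 0): FAILS
Dual feasibility (all lambda_i >= 0): OK
Complementary slackness (lambda_i * g_i(x) = 0 for all i): OK

Verdict: the first failing condition is primal_feasibility -> primal.

primal


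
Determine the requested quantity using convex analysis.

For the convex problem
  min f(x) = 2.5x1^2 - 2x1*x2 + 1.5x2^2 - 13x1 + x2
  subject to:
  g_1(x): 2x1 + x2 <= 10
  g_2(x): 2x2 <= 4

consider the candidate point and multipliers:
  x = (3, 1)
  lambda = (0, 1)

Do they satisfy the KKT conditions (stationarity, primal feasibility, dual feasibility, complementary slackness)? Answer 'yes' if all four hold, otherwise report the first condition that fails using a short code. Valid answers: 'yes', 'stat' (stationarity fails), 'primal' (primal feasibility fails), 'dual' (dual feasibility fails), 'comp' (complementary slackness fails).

Gradient of f: grad f(x) = Q x + c = (0, -2)
Constraint values g_i(x) = a_i^T x - b_i:
  g_1((3, 1)) = -3
  g_2((3, 1)) = -2
Stationarity residual: grad f(x) + sum_i lambda_i a_i = (0, 0)
  -> stationarity OK
Primal feasibility (all g_i <= 0): OK
Dual feasibility (all lambda_i >= 0): OK
Complementary slackness (lambda_i * g_i(x) = 0 for all i): FAILS

Verdict: the first failing condition is complementary_slackness -> comp.

comp


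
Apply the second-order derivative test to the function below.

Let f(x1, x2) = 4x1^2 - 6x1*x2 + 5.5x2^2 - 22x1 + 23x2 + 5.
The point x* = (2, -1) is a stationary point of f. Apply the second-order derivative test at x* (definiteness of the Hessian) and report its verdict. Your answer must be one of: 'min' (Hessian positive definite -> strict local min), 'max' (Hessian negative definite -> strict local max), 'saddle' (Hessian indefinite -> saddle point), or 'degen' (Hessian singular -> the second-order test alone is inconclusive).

Compute the Hessian H = grad^2 f:
  H = [[8, -6], [-6, 11]]
Verify stationarity: grad f(x*) = H x* + g = (0, 0).
Eigenvalues of H: 3.3153, 15.6847.
Both eigenvalues > 0, so H is positive definite -> x* is a strict local min.

min


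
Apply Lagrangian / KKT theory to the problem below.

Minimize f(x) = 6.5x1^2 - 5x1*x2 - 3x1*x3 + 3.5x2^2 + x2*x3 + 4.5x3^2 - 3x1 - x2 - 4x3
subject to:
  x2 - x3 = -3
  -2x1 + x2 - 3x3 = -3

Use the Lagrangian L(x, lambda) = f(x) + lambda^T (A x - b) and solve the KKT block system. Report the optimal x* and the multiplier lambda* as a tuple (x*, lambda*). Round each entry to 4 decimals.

Form the Lagrangian:
  L(x, lambda) = (1/2) x^T Q x + c^T x + lambda^T (A x - b)
Stationarity (grad_x L = 0): Q x + c + A^T lambda = 0.
Primal feasibility: A x = b.

This gives the KKT block system:
  [ Q   A^T ] [ x     ]   [-c ]
  [ A    0  ] [ lambda ] = [ b ]

Solving the linear system:
  x*      = (-0.8723, -2.1277, 0.8723)
  lambda* = (13.8191, -3.1596)
  f(x*)   = 16.617

x* = (-0.8723, -2.1277, 0.8723), lambda* = (13.8191, -3.1596)


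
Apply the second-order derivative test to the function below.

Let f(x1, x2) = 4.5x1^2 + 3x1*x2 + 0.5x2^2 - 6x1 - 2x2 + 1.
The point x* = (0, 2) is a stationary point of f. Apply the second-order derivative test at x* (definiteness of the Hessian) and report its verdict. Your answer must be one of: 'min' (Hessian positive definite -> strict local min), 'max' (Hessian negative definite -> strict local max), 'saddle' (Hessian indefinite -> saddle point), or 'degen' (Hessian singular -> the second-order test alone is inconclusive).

Compute the Hessian H = grad^2 f:
  H = [[9, 3], [3, 1]]
Verify stationarity: grad f(x*) = H x* + g = (0, 0).
Eigenvalues of H: 0, 10.
H has a zero eigenvalue (singular; positive semidefinite but not definite), so H is neither positive definite, negative definite, nor indefinite. The second-order test alone is inconclusive -> degen.
(Indeed, f is constant along the null direction of H through x*, so x* is not a strict local extremum.)

degen


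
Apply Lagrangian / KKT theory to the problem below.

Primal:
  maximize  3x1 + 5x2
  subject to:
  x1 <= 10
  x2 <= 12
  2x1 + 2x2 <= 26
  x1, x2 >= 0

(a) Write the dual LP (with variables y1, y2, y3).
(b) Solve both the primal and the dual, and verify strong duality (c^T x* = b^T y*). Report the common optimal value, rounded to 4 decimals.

The standard primal-dual pair for 'max c^T x s.t. A x <= b, x >= 0' is:
  Dual:  min b^T y  s.t.  A^T y >= c,  y >= 0.

So the dual LP is:
  minimize  10y1 + 12y2 + 26y3
  subject to:
    y1 + 2y3 >= 3
    y2 + 2y3 >= 5
    y1, y2, y3 >= 0

Solving the primal: x* = (1, 12).
  primal value c^T x* = 63.
Solving the dual: y* = (0, 2, 1.5).
  dual value b^T y* = 63.
Strong duality: c^T x* = b^T y*. Confirmed.

63


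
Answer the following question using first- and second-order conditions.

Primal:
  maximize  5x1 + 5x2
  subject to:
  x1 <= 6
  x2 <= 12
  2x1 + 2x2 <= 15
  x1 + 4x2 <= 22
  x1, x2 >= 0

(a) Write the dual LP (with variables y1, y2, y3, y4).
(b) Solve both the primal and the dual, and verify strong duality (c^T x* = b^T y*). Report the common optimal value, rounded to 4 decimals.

The standard primal-dual pair for 'max c^T x s.t. A x <= b, x >= 0' is:
  Dual:  min b^T y  s.t.  A^T y >= c,  y >= 0.

So the dual LP is:
  minimize  6y1 + 12y2 + 15y3 + 22y4
  subject to:
    y1 + 2y3 + y4 >= 5
    y2 + 2y3 + 4y4 >= 5
    y1, y2, y3, y4 >= 0

Solving the primal: x* = (6, 1.5).
  primal value c^T x* = 37.5.
Solving the dual: y* = (0, 0, 2.5, 0).
  dual value b^T y* = 37.5.
Strong duality: c^T x* = b^T y*. Confirmed.

37.5


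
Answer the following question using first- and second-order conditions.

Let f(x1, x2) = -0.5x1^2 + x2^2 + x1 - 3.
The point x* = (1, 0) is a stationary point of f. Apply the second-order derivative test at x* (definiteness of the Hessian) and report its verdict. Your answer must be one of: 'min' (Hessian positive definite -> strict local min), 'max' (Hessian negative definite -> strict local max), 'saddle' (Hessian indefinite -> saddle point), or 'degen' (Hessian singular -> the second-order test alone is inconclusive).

Compute the Hessian H = grad^2 f:
  H = [[-1, 0], [0, 2]]
Verify stationarity: grad f(x*) = H x* + g = (0, 0).
Eigenvalues of H: -1, 2.
Eigenvalues have mixed signs, so H is indefinite -> x* is a saddle point.

saddle


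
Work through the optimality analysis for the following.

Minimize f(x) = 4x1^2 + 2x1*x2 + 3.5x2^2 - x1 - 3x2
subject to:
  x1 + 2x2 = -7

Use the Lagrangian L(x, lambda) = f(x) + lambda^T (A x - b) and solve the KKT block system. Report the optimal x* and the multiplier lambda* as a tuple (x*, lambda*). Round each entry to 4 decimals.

Form the Lagrangian:
  L(x, lambda) = (1/2) x^T Q x + c^T x + lambda^T (A x - b)
Stationarity (grad_x L = 0): Q x + c + A^T lambda = 0.
Primal feasibility: A x = b.

This gives the KKT block system:
  [ Q   A^T ] [ x     ]   [-c ]
  [ A    0  ] [ lambda ] = [ b ]

Solving the linear system:
  x*      = (-0.7419, -3.129)
  lambda* = (13.1935)
  f(x*)   = 51.2419

x* = (-0.7419, -3.129), lambda* = (13.1935)


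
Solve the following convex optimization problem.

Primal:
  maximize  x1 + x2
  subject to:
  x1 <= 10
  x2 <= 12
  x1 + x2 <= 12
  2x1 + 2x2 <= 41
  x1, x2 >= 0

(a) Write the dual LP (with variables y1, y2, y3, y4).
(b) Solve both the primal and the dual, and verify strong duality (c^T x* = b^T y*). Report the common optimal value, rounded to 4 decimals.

The standard primal-dual pair for 'max c^T x s.t. A x <= b, x >= 0' is:
  Dual:  min b^T y  s.t.  A^T y >= c,  y >= 0.

So the dual LP is:
  minimize  10y1 + 12y2 + 12y3 + 41y4
  subject to:
    y1 + y3 + 2y4 >= 1
    y2 + y3 + 2y4 >= 1
    y1, y2, y3, y4 >= 0

Solving the primal: x* = (0, 12).
  primal value c^T x* = 12.
Solving the dual: y* = (0, 0, 1, 0).
  dual value b^T y* = 12.
Strong duality: c^T x* = b^T y*. Confirmed.

12


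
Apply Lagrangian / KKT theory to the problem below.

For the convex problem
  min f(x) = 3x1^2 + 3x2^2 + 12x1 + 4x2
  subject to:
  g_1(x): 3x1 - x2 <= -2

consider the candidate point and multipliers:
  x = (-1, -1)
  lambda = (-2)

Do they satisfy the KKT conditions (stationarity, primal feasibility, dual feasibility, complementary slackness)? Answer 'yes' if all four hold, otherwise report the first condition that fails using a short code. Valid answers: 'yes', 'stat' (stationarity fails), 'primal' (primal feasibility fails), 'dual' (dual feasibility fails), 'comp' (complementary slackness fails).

Gradient of f: grad f(x) = Q x + c = (6, -2)
Constraint values g_i(x) = a_i^T x - b_i:
  g_1((-1, -1)) = 0
Stationarity residual: grad f(x) + sum_i lambda_i a_i = (0, 0)
  -> stationarity OK
Primal feasibility (all g_i <= 0): OK
Dual feasibility (all lambda_i >= 0): FAILS
Complementary slackness (lambda_i * g_i(x) = 0 for all i): OK

Verdict: the first failing condition is dual_feasibility -> dual.

dual


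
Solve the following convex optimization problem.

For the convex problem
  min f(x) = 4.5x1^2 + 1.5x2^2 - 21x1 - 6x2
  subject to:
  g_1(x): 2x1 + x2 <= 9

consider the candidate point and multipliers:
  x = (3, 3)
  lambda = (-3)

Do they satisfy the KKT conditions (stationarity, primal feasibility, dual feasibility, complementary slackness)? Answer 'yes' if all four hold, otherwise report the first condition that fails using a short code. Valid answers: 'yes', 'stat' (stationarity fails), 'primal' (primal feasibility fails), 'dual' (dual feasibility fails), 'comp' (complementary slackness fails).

Gradient of f: grad f(x) = Q x + c = (6, 3)
Constraint values g_i(x) = a_i^T x - b_i:
  g_1((3, 3)) = 0
Stationarity residual: grad f(x) + sum_i lambda_i a_i = (0, 0)
  -> stationarity OK
Primal feasibility (all g_i <= 0): OK
Dual feasibility (all lambda_i >= 0): FAILS
Complementary slackness (lambda_i * g_i(x) = 0 for all i): OK

Verdict: the first failing condition is dual_feasibility -> dual.

dual


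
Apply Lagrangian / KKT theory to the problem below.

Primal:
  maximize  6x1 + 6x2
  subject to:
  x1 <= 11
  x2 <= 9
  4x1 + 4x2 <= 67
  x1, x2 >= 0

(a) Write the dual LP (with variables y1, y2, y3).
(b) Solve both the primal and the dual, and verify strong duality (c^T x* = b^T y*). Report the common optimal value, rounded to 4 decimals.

The standard primal-dual pair for 'max c^T x s.t. A x <= b, x >= 0' is:
  Dual:  min b^T y  s.t.  A^T y >= c,  y >= 0.

So the dual LP is:
  minimize  11y1 + 9y2 + 67y3
  subject to:
    y1 + 4y3 >= 6
    y2 + 4y3 >= 6
    y1, y2, y3 >= 0

Solving the primal: x* = (7.75, 9).
  primal value c^T x* = 100.5.
Solving the dual: y* = (0, 0, 1.5).
  dual value b^T y* = 100.5.
Strong duality: c^T x* = b^T y*. Confirmed.

100.5


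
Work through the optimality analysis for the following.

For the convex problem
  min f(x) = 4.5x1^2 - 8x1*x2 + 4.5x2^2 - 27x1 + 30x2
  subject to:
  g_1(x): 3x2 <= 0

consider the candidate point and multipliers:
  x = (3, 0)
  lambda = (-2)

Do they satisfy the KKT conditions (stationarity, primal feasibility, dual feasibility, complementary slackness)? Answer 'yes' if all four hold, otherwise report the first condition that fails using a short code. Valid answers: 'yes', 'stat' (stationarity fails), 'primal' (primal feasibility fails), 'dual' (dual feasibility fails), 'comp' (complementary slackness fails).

Gradient of f: grad f(x) = Q x + c = (0, 6)
Constraint values g_i(x) = a_i^T x - b_i:
  g_1((3, 0)) = 0
Stationarity residual: grad f(x) + sum_i lambda_i a_i = (0, 0)
  -> stationarity OK
Primal feasibility (all g_i <= 0): OK
Dual feasibility (all lambda_i >= 0): FAILS
Complementary slackness (lambda_i * g_i(x) = 0 for all i): OK

Verdict: the first failing condition is dual_feasibility -> dual.

dual


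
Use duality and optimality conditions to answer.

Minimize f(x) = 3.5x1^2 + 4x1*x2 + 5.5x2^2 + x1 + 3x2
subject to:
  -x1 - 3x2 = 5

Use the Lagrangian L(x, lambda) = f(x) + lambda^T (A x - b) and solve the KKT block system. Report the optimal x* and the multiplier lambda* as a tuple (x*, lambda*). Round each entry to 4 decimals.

Form the Lagrangian:
  L(x, lambda) = (1/2) x^T Q x + c^T x + lambda^T (A x - b)
Stationarity (grad_x L = 0): Q x + c + A^T lambda = 0.
Primal feasibility: A x = b.

This gives the KKT block system:
  [ Q   A^T ] [ x     ]   [-c ]
  [ A    0  ] [ lambda ] = [ b ]

Solving the linear system:
  x*      = (0.1, -1.7)
  lambda* = (-5.1)
  f(x*)   = 10.25

x* = (0.1, -1.7), lambda* = (-5.1)
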